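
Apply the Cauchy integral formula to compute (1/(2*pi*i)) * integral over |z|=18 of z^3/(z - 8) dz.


Step 1: f(z) = z^3, a = 8 is inside |z| = 18
Step 2: By Cauchy integral formula: (1/(2pi*i)) * integral = f(a)
Step 3: f(8) = 8^3 = 512

512


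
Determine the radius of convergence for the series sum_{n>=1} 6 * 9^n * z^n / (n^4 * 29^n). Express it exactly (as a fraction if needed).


Step 1: General term a_n = 6 * 9^n / (n^4 * 29^n)
Step 2: By the root test, |a_n|^(1/n) = 6^(1/n) * 9 / (n^(4/n) * 29) -> 9/29 as n -> infinity (since 6^(1/n) -> 1 and n^(4/n) -> 1)
Step 3: R = 1/lim|a_n|^(1/n) = 29/9

29/9


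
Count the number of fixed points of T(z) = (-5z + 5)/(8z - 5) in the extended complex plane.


Step 1: Fixed points satisfy T(z) = z
Step 2: 8z^2 - 5 = 0
Step 3: Discriminant = 0^2 - 4*8*(-5) = 160
Step 4: Number of fixed points = 2

2


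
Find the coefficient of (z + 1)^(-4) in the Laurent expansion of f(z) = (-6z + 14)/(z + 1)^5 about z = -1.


Step 1: Write the numerator in powers of (z + 1): -6z + 14 = -6(z + 1) + (-6*(-1) + 14) = -6(z + 1) + 20
Step 2: Divide by (z + 1)^5: f(z) = 20(z + 1)^(-5) - 6(z + 1)^(-4)
Step 3: This finite sum is the Laurent series of f about z = -1.
Step 4: Coefficient of (z + 1)^(-4) = coefficient of (z + 1) in the re-centred numerator = -6

-6


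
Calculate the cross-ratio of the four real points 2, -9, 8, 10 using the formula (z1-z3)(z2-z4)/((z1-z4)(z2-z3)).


Step 1: (z1-z3)(z2-z4) = (-6) * (-19) = 114
Step 2: (z1-z4)(z2-z3) = (-8) * (-17) = 136
Step 3: Cross-ratio = 114/136 = 57/68

57/68


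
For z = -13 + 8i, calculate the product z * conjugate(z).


Step 1: conj(z) = -13 - 8i
Step 2: z * conj(z) = (-13)^2 + 8^2
Step 3: = 169 + 64 = 233

233


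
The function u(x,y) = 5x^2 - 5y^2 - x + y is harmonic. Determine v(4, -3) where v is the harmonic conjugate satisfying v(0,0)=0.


Step 1: v_x = -u_y = 10y - 1
Step 2: v_y = u_x = 10x - 1
Step 3: v = 10xy - x - y + C
Step 4: v(0,0) = 0 => C = 0
Step 5: v(4, -3) = -121

-121


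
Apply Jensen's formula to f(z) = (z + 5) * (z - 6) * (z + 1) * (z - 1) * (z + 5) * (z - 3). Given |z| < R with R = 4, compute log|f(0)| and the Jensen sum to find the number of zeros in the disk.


Jensen's formula: (1/2pi)*integral log|f(Re^it)|dt = log|f(0)| + sum_{|a_k|<R} log(R/|a_k|)
Step 1: f(0) = 5 * (-6) * 1 * (-1) * 5 * (-3) = -450
Step 2: log|f(0)| = log|-5| + log|6| + log|-1| + log|1| + log|-5| + log|3| = 6.1092
Step 3: Zeros inside |z| < 4: -1, 1, 3
Step 4: Jensen sum = log(4/1) + log(4/1) + log(4/3) = 3.0603
Step 5: n(R) = number of terms in the Jensen sum = count of zeros inside |z| < 4 = 3

3


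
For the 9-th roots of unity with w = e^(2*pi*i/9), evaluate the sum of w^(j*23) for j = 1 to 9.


Step 1: The sum sum_{j=1}^{n} w^(k*j) equals n if n | k, else 0.
Step 2: Here n = 9, k = 23
Step 3: Does n divide k? 9 | 23 -> False
Step 4: Sum = 0

0


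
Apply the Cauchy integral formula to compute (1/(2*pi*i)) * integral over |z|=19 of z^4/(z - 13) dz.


Step 1: f(z) = z^4, a = 13 is inside |z| = 19
Step 2: By Cauchy integral formula: (1/(2pi*i)) * integral = f(a)
Step 3: f(13) = 13^4 = 28561

28561


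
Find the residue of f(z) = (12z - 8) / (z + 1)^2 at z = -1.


Step 1: Pole of order 2 at z = -1
Step 2: Res = lim d/dz [(z + 1)^2 * f(z)] as z -> -1
Step 3: (z + 1)^2 * f(z) = 12z - 8
Step 4: d/dz[12z - 8] = 12

12


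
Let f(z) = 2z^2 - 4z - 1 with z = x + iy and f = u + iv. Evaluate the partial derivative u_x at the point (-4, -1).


Step 1: f(z) = 2(x+iy)^2 - 4(x+iy) - 1
Step 2: u = 2(x^2 - y^2) - 4x - 1
Step 3: u_x = 4x - 4
Step 4: At (-4, -1): u_x = -16 - 4 = -20

-20


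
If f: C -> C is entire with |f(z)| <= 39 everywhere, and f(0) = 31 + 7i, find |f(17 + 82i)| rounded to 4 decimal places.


Step 1: By Liouville's theorem, a bounded entire function is constant.
Step 2: f(z) = f(0) = 31 + 7i for all z.
Step 3: |f(w)| = |31 + 7i| = sqrt(961 + 49)
Step 4: = 31.7805

31.7805


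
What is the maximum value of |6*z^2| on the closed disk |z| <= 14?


Step 1: On |z| = 14, |f(z)| = 6 * |z|^2 = 6 * 14^2
Step 2: By maximum modulus principle, maximum is on boundary.
Step 3: Maximum = 6 * 196 = 1176

1176


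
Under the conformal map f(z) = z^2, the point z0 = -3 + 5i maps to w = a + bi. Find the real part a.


Step 1: z0 = -3 + 5i
Step 2: z0^2 = (-3)^2 - 5^2 - 30i
Step 3: real part = 9 - 25 = -16

-16


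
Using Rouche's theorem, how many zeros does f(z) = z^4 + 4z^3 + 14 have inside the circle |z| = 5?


Step 1: On |z| = 5 the three terms have sizes |z^4| = 5^4 = 625, |4z^3| = 4*5^3 = 500, |14| = 14
Step 2: The dominant term is g(z) = z^4; let h(z) = 4z^3 + 14 so f = g + h
Step 3: On |z| = 5: |g| = 625 and |h| <= 500 + 14 = 514
Step 4: Since 625 > 514, |h| < |g| on |z| = 5, so by Rouche f has the same number of zeros as g inside |z| < 5
Step 5: g(z) = z^4 has 4 zeros (all at the origin) inside |z| < 5. Answer = 4

4


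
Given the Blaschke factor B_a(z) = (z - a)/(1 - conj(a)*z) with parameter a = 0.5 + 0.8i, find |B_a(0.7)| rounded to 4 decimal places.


Step 1: Numerator z0 - a = 0.7 - (0.5 + 0.8i) = 0.2 - 0.8i
Step 2: Denominator 1 - conj(a)*z0 = 1 - (0.5 - 0.8i)*0.7 = 0.65 + 0.56i
Step 3: |z0 - a|^2 = 0.2^2 + (-0.8)^2 = 0.68; |1 - conj(a)*z0|^2 = 0.65^2 + 0.56^2 = 0.7361
Step 4: |B_a(0.7)| = sqrt(0.68 / 0.7361) = sqrt(0.923788)
Step 5: = 0.9611

0.9611


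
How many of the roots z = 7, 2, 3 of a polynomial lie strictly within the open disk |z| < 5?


Step 1: Check each root:
  z = 7: |7| = 7 >= 5
  z = 2: |2| = 2 < 5
  z = 3: |3| = 3 < 5
Step 2: Count = 2

2


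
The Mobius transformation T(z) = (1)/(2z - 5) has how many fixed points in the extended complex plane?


Step 1: Fixed points satisfy T(z) = z
Step 2: 2z^2 - 5z - 1 = 0
Step 3: Discriminant = (-5)^2 - 4*2*(-1) = 33
Step 4: Number of fixed points = 2

2


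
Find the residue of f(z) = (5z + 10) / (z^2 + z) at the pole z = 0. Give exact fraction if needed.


Step 1: Q(z) = z^2 + z = (z)(z + 1)
Step 2: Q'(z) = 2z + 1
Step 3: Q'(0) = 1, P(0) = 10
Step 4: Res = P(0)/Q'(0) = 10/1 = 10

10


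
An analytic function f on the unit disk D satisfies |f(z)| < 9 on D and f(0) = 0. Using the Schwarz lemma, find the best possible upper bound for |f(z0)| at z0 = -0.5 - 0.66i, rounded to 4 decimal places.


Step 1: g = f/9 maps D -> D with g(0) = 0, so by the Schwarz lemma |g(z)| <= |z|, i.e. |f(z)| <= 9|z|; this is sharp (f(z) = 9z).
Step 2: |z0|^2 = (-0.5)^2 + (-0.66)^2 = 0.6856
Step 3: |z0| = sqrt(0.6856) = 0.82801
Step 4: Best bound = 9 * |z0| = 9 * 0.82801 = 7.4521

7.4521


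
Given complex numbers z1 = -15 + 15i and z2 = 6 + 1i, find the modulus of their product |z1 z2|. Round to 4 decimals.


Step 1: |z1| = sqrt((-15)^2 + 15^2) = sqrt(450)
Step 2: |z2| = sqrt(6^2 + 1^2) = sqrt(37)
Step 3: |z1*z2| = |z1|*|z2| = sqrt(450) * sqrt(37) = sqrt(450 * 37) = sqrt(16650)
Step 4: = 129.0349

129.0349


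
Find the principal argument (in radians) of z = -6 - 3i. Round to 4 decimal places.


Step 1: z = -6 - 3i
Step 2: arg(z) = atan2(-3, -6)
Step 3: arg(z) = -2.6779

-2.6779


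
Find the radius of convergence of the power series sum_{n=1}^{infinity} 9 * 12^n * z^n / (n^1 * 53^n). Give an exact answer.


Step 1: General term a_n = 9 * 12^n / (n^1 * 53^n)
Step 2: By the root test, |a_n|^(1/n) = 9^(1/n) * 12 / (n^(1/n) * 53) -> 12/53 as n -> infinity (since 9^(1/n) -> 1 and n^(1/n) -> 1)
Step 3: R = 1/lim|a_n|^(1/n) = 53/12

53/12


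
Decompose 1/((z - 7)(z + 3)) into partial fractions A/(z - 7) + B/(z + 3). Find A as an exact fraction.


Step 1: Multiply both sides by (z - 7) and set z = 7
Step 2: A = 1 / (7 + 3)
Step 3: A = 1 / 10
Step 4: A = 1/10

1/10


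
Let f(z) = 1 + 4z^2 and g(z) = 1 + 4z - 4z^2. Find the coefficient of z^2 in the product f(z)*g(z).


Step 1: z^2 term in f*g comes from: (1)*(-4z^2) + (0)*(4z) + (4z^2)*(1)
Step 2: = -4 + 0 + 4
Step 3: = 0

0


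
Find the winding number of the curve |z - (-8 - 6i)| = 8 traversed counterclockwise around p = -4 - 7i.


Step 1: Center c = (-8, -6), radius = 8
Step 2: |p - c|^2 = 4^2 + (-1)^2 = 17
Step 3: r^2 = 64
Step 4: |p-c| < r so winding number = 1

1


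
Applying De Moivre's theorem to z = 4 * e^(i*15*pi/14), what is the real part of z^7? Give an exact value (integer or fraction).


Step 1: By De Moivre's theorem, z^7 = 4^7 * e^(i*7*15*pi/14) = 16384 * (cos(15*pi/2) + i*sin(15*pi/2))
Step 2: |z|^7 = 4^7 = 16384
Step 3: Reduce the angle mod 2*pi: 15*pi/2 - 6*pi = 3*pi/2
Step 4: cos(3*pi/2) = 0
Step 5: Re(z^7) = 16384 * 0 = 0

0


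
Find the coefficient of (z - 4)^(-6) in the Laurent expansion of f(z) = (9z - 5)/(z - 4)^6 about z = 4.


Step 1: Write the numerator in powers of (z - 4): 9z - 5 = 9(z - 4) + (9*4 - 5) = 9(z - 4) + 31
Step 2: Divide by (z - 4)^6: f(z) = 31(z - 4)^(-6) + 9(z - 4)^(-5)
Step 3: This finite sum is the Laurent series of f about z = 4.
Step 4: Coefficient of (z - 4)^(-6) = 9*4 - 5 = 31

31


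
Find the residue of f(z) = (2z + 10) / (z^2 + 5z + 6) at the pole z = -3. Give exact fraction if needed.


Step 1: Q(z) = z^2 + 5z + 6 = (z + 3)(z + 2)
Step 2: Q'(z) = 2z + 5
Step 3: Q'(-3) = -1, P(-3) = 4
Step 4: Res = P(-3)/Q'(-3) = 4/(-1) = -4

-4


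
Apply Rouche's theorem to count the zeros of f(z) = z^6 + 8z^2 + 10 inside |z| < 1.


Step 1: On |z| = 1 the three terms have sizes |z^6| = 1^6 = 1, |8z^2| = 8*1^2 = 8, |10| = 10
Step 2: The dominant term is g(z) = 10; let h(z) = z^6 + 8z^2 so f = g + h
Step 3: On |z| = 1: |g| = 10 and |h| <= 1 + 8 = 9
Step 4: Since 10 > 9, |h| < |g| on |z| = 1, so by Rouche f has the same number of zeros as g inside |z| < 1
Step 5: g(z) = 10 is a nonzero constant with no zeros inside |z| < 1. Answer = 0

0


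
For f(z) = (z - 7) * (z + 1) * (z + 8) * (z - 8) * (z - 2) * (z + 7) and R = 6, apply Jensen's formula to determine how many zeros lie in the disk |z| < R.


Jensen's formula: (1/2pi)*integral log|f(Re^it)|dt = log|f(0)| + sum_{|a_k|<R} log(R/|a_k|)
Step 1: f(0) = (-7) * 1 * 8 * (-8) * (-2) * 7 = -6272
Step 2: log|f(0)| = log|7| + log|-1| + log|-8| + log|8| + log|2| + log|-7| = 8.7439
Step 3: Zeros inside |z| < 6: -1, 2
Step 4: Jensen sum = log(6/1) + log(6/2) = 2.8904
Step 5: n(R) = number of terms in the Jensen sum = count of zeros inside |z| < 6 = 2

2


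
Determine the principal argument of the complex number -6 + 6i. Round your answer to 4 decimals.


Step 1: z = -6 + 6i
Step 2: arg(z) = atan2(6, -6)
Step 3: arg(z) = 2.3562

2.3562


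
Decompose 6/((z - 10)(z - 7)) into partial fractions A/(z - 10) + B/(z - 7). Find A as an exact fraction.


Step 1: Multiply both sides by (z - 10) and set z = 10
Step 2: A = 6 / (10 - 7)
Step 3: A = 6 / 3
Step 4: A = 2

2


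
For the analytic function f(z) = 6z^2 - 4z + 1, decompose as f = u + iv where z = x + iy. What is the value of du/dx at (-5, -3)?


Step 1: f(z) = 6(x+iy)^2 - 4(x+iy) + 1
Step 2: u = 6(x^2 - y^2) - 4x + 1
Step 3: u_x = 12x - 4
Step 4: At (-5, -3): u_x = -60 - 4 = -64

-64


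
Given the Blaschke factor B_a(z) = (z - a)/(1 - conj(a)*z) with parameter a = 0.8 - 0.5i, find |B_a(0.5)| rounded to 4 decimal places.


Step 1: Numerator z0 - a = 0.5 - (0.8 - 0.5i) = -0.3 + 0.5i
Step 2: Denominator 1 - conj(a)*z0 = 1 - (0.8 + 0.5i)*0.5 = 0.6 - 0.25i
Step 3: |z0 - a|^2 = (-0.3)^2 + 0.5^2 = 0.34; |1 - conj(a)*z0|^2 = 0.6^2 + (-0.25)^2 = 0.4225
Step 4: |B_a(0.5)| = sqrt(0.34 / 0.4225) = sqrt(0.804734)
Step 5: = 0.8971

0.8971


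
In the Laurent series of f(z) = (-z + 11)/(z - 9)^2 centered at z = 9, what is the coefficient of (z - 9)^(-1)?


Step 1: Write the numerator in powers of (z - 9): -z + 11 = -(z - 9) + (-1*9 + 11) = -(z - 9) + 2
Step 2: Divide by (z - 9)^2: f(z) = 2(z - 9)^(-2) - (z - 9)^(-1)
Step 3: This finite sum is the Laurent series of f about z = 9.
Step 4: Coefficient of (z - 9)^(-1) = coefficient of (z - 9) in the re-centred numerator = -1

-1


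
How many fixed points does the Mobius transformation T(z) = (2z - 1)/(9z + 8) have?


Step 1: Fixed points satisfy T(z) = z
Step 2: 9z^2 + 6z + 1 = 0
Step 3: Discriminant = 6^2 - 4*9*1 = 0
Step 4: Number of fixed points = 1

1


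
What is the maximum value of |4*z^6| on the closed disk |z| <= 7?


Step 1: On |z| = 7, |f(z)| = 4 * |z|^6 = 4 * 7^6
Step 2: By maximum modulus principle, maximum is on boundary.
Step 3: Maximum = 4 * 117649 = 470596

470596


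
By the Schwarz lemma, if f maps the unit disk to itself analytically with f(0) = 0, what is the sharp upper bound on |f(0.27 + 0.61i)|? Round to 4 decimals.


Step 1: Schwarz lemma: if f: D -> D is analytic with f(0) = 0, then |f(z)| <= |z| for all z in D, and this is sharp (f(z) = z).
Step 2: |z0|^2 = 0.27^2 + 0.61^2 = 0.445
Step 3: |z0| = sqrt(0.445) = 0.667083
Step 4: Best bound = |z0| = 0.6671

0.6671


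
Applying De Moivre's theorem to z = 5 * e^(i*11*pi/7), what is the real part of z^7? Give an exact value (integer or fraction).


Step 1: By De Moivre's theorem, z^7 = 5^7 * e^(i*7*11*pi/7) = 78125 * (cos(11*pi) + i*sin(11*pi))
Step 2: |z|^7 = 5^7 = 78125
Step 3: Reduce the angle mod 2*pi: 11*pi - 10*pi = pi
Step 4: cos(pi) = -1
Step 5: Re(z^7) = 78125 * (-1) = -78125

-78125


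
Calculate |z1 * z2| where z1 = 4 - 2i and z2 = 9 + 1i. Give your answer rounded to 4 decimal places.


Step 1: |z1| = sqrt(4^2 + (-2)^2) = sqrt(20)
Step 2: |z2| = sqrt(9^2 + 1^2) = sqrt(82)
Step 3: |z1*z2| = |z1|*|z2| = sqrt(20) * sqrt(82) = sqrt(20 * 82) = sqrt(1640)
Step 4: = 40.4969

40.4969


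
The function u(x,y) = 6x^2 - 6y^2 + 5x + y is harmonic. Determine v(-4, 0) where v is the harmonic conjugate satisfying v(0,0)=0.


Step 1: v_x = -u_y = 12y - 1
Step 2: v_y = u_x = 12x + 5
Step 3: v = 12xy - x + 5y + C
Step 4: v(0,0) = 0 => C = 0
Step 5: v(-4, 0) = 4

4


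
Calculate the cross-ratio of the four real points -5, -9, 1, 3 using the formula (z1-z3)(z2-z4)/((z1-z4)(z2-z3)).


Step 1: (z1-z3)(z2-z4) = (-6) * (-12) = 72
Step 2: (z1-z4)(z2-z3) = (-8) * (-10) = 80
Step 3: Cross-ratio = 72/80 = 9/10

9/10


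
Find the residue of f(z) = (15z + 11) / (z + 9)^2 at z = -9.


Step 1: Pole of order 2 at z = -9
Step 2: Res = lim d/dz [(z + 9)^2 * f(z)] as z -> -9
Step 3: (z + 9)^2 * f(z) = 15z + 11
Step 4: d/dz[15z + 11] = 15

15


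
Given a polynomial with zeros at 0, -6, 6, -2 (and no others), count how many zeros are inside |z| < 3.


Step 1: Check each root:
  z = 0: |0| = 0 < 3
  z = -6: |-6| = 6 >= 3
  z = 6: |6| = 6 >= 3
  z = -2: |-2| = 2 < 3
Step 2: Count = 2

2


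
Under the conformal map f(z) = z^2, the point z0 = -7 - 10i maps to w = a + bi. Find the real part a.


Step 1: z0 = -7 - 10i
Step 2: z0^2 = (-7)^2 - (-10)^2 + 140i
Step 3: real part = 49 - 100 = -51

-51


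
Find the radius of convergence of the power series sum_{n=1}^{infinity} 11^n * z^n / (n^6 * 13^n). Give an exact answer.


Step 1: General term a_n = 11^n / (n^6 * 13^n)
Step 2: By the root test, |a_n|^(1/n) = 11 / (n^(6/n) * 13) -> 11/13 as n -> infinity (since n^(6/n) -> 1)
Step 3: R = 1/lim|a_n|^(1/n) = 13/11

13/11


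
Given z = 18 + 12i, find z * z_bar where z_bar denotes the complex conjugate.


Step 1: conj(z) = 18 - 12i
Step 2: z * conj(z) = 18^2 + 12^2
Step 3: = 324 + 144 = 468

468


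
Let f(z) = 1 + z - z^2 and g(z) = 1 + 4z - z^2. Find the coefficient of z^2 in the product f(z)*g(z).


Step 1: z^2 term in f*g comes from: (1)*(-z^2) + (z)*(4z) + (-z^2)*(1)
Step 2: = -1 + 4 - 1
Step 3: = 2

2


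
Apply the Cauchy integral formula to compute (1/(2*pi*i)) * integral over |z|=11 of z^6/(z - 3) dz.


Step 1: f(z) = z^6, a = 3 is inside |z| = 11
Step 2: By Cauchy integral formula: (1/(2pi*i)) * integral = f(a)
Step 3: f(3) = 3^6 = 729

729


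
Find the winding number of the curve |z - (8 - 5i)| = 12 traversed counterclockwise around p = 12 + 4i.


Step 1: Center c = (8, -5), radius = 12
Step 2: |p - c|^2 = 4^2 + 9^2 = 97
Step 3: r^2 = 144
Step 4: |p-c| < r so winding number = 1

1


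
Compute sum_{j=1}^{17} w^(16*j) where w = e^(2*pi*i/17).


Step 1: The sum sum_{j=1}^{n} w^(k*j) equals n if n | k, else 0.
Step 2: Here n = 17, k = 16
Step 3: Does n divide k? 17 | 16 -> False
Step 4: Sum = 0

0


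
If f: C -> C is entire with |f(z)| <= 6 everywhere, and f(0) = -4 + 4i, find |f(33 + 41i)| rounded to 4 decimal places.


Step 1: By Liouville's theorem, a bounded entire function is constant.
Step 2: f(z) = f(0) = -4 + 4i for all z.
Step 3: |f(w)| = |-4 + 4i| = sqrt(16 + 16)
Step 4: = 5.6569

5.6569


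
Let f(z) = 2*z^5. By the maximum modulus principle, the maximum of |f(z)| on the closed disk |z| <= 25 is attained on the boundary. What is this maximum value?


Step 1: On |z| = 25, |f(z)| = 2 * |z|^5 = 2 * 25^5
Step 2: By maximum modulus principle, maximum is on boundary.
Step 3: Maximum = 2 * 9765625 = 19531250

19531250


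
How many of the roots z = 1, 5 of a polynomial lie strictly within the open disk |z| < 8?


Step 1: Check each root:
  z = 1: |1| = 1 < 8
  z = 5: |5| = 5 < 8
Step 2: Count = 2

2


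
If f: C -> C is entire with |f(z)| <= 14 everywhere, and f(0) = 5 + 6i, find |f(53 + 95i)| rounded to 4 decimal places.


Step 1: By Liouville's theorem, a bounded entire function is constant.
Step 2: f(z) = f(0) = 5 + 6i for all z.
Step 3: |f(w)| = |5 + 6i| = sqrt(25 + 36)
Step 4: = 7.8102

7.8102


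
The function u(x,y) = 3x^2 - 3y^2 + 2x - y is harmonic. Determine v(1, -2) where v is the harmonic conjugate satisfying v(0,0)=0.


Step 1: v_x = -u_y = 6y + 1
Step 2: v_y = u_x = 6x + 2
Step 3: v = 6xy + x + 2y + C
Step 4: v(0,0) = 0 => C = 0
Step 5: v(1, -2) = -15

-15


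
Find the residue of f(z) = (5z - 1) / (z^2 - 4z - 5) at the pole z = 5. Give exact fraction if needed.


Step 1: Q(z) = z^2 - 4z - 5 = (z - 5)(z + 1)
Step 2: Q'(z) = 2z - 4
Step 3: Q'(5) = 6, P(5) = 24
Step 4: Res = P(5)/Q'(5) = 24/6 = 4

4


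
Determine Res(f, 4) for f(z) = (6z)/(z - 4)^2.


Step 1: Pole of order 2 at z = 4
Step 2: Res = lim d/dz [(z - 4)^2 * f(z)] as z -> 4
Step 3: (z - 4)^2 * f(z) = 6z
Step 4: d/dz[6z] = 6

6


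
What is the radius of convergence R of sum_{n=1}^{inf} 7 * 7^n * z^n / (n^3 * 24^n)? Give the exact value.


Step 1: General term a_n = 7 * 7^n / (n^3 * 24^n)
Step 2: By the root test, |a_n|^(1/n) = 7^(1/n) * 7 / (n^(3/n) * 24) -> 7/24 as n -> infinity (since 7^(1/n) -> 1 and n^(3/n) -> 1)
Step 3: R = 1/lim|a_n|^(1/n) = 24/7

24/7


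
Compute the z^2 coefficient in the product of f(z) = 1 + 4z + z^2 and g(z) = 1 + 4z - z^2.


Step 1: z^2 term in f*g comes from: (1)*(-z^2) + (4z)*(4z) + (z^2)*(1)
Step 2: = -1 + 16 + 1
Step 3: = 16

16


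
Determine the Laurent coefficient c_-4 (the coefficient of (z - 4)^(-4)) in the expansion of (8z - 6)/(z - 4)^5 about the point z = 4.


Step 1: Write the numerator in powers of (z - 4): 8z - 6 = 8(z - 4) + (8*4 - 6) = 8(z - 4) + 26
Step 2: Divide by (z - 4)^5: f(z) = 26(z - 4)^(-5) + 8(z - 4)^(-4)
Step 3: This finite sum is the Laurent series of f about z = 4.
Step 4: Coefficient of (z - 4)^(-4) = coefficient of (z - 4) in the re-centred numerator = 8

8


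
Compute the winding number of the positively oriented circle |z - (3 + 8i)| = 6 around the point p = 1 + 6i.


Step 1: Center c = (3, 8), radius = 6
Step 2: |p - c|^2 = (-2)^2 + (-2)^2 = 8
Step 3: r^2 = 36
Step 4: |p-c| < r so winding number = 1

1


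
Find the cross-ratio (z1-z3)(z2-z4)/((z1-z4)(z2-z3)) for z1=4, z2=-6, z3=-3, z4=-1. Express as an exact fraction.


Step 1: (z1-z3)(z2-z4) = 7 * (-5) = -35
Step 2: (z1-z4)(z2-z3) = 5 * (-3) = -15
Step 3: Cross-ratio = 35/15 = 7/3

7/3


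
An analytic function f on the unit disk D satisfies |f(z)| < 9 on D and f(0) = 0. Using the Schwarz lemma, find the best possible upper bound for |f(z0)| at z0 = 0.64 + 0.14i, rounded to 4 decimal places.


Step 1: g = f/9 maps D -> D with g(0) = 0, so by the Schwarz lemma |g(z)| <= |z|, i.e. |f(z)| <= 9|z|; this is sharp (f(z) = 9z).
Step 2: |z0|^2 = 0.64^2 + 0.14^2 = 0.4292
Step 3: |z0| = sqrt(0.4292) = 0.655134
Step 4: Best bound = 9 * |z0| = 9 * 0.655134 = 5.8962

5.8962


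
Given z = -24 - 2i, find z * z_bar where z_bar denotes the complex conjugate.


Step 1: conj(z) = -24 + 2i
Step 2: z * conj(z) = (-24)^2 + (-2)^2
Step 3: = 576 + 4 = 580

580


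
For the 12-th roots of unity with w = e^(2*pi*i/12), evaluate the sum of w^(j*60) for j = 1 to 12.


Step 1: The sum sum_{j=1}^{n} w^(k*j) equals n if n | k, else 0.
Step 2: Here n = 12, k = 60
Step 3: Does n divide k? 12 | 60 -> True
Step 4: Sum = 12

12


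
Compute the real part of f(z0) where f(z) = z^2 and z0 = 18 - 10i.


Step 1: z0 = 18 - 10i
Step 2: z0^2 = 18^2 - (-10)^2 - 360i
Step 3: real part = 324 - 100 = 224

224


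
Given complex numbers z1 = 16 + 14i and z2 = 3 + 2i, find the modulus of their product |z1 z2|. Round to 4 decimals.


Step 1: |z1| = sqrt(16^2 + 14^2) = sqrt(452)
Step 2: |z2| = sqrt(3^2 + 2^2) = sqrt(13)
Step 3: |z1*z2| = |z1|*|z2| = sqrt(452) * sqrt(13) = sqrt(452 * 13) = sqrt(5876)
Step 4: = 76.6551

76.6551


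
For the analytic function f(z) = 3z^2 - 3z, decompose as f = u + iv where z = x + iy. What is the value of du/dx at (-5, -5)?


Step 1: f(z) = 3(x+iy)^2 - 3(x+iy) + 0
Step 2: u = 3(x^2 - y^2) - 3x + 0
Step 3: u_x = 6x - 3
Step 4: At (-5, -5): u_x = -30 - 3 = -33

-33


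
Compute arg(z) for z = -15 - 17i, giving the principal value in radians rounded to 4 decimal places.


Step 1: z = -15 - 17i
Step 2: arg(z) = atan2(-17, -15)
Step 3: arg(z) = -2.2938

-2.2938


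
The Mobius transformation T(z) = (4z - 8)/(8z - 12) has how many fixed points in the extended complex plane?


Step 1: Fixed points satisfy T(z) = z
Step 2: 8z^2 - 16z + 8 = 0
Step 3: Discriminant = (-16)^2 - 4*8*8 = 0
Step 4: Number of fixed points = 1

1


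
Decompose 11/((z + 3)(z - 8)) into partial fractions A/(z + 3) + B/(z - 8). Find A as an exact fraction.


Step 1: Multiply both sides by (z + 3) and set z = -3
Step 2: A = 11 / (-3 - 8)
Step 3: A = 11 / (-11)
Step 4: A = -1

-1


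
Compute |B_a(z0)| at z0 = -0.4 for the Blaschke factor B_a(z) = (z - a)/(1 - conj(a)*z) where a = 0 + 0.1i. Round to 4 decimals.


Step 1: Numerator z0 - a = -0.4 - (0 + 0.1i) = -0.4 - 0.1i
Step 2: Denominator 1 - conj(a)*z0 = 1 - (0 - 0.1i)*(-0.4) = 1 - 0.04i
Step 3: |z0 - a|^2 = (-0.4)^2 + (-0.1)^2 = 0.17; |1 - conj(a)*z0|^2 = 1^2 + (-0.04)^2 = 1.0016
Step 4: |B_a(-0.4)| = sqrt(0.17 / 1.0016) = sqrt(0.169728)
Step 5: = 0.412

0.412


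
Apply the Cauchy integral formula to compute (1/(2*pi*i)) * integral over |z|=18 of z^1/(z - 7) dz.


Step 1: f(z) = z^1, a = 7 is inside |z| = 18
Step 2: By Cauchy integral formula: (1/(2pi*i)) * integral = f(a)
Step 3: f(7) = 7^1 = 7

7


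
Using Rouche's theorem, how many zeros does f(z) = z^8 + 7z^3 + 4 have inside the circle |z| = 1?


Step 1: On |z| = 1 the three terms have sizes |z^8| = 1^8 = 1, |7z^3| = 7*1^3 = 7, |4| = 4
Step 2: The dominant term is g(z) = 7z^3; let h(z) = z^8 + 4 so f = g + h
Step 3: On |z| = 1: |g| = 7 and |h| <= 1 + 4 = 5
Step 4: Since 7 > 5, |h| < |g| on |z| = 1, so by Rouche f has the same number of zeros as g inside |z| < 1
Step 5: g(z) = 7z^3 has 3 zeros (at the origin, multiplicity 3) inside |z| < 1. Answer = 3

3


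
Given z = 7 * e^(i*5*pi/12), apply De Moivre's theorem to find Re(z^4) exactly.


Step 1: By De Moivre's theorem, z^4 = 7^4 * e^(i*4*5*pi/12) = 2401 * (cos(5*pi/3) + i*sin(5*pi/3))
Step 2: |z|^4 = 7^4 = 2401
Step 3: The angle 5*pi/3 already lies in [0, 2*pi)
Step 4: cos(5*pi/3) = 1/2
Step 5: Re(z^4) = 2401 * 1/2 = 2401/2

2401/2


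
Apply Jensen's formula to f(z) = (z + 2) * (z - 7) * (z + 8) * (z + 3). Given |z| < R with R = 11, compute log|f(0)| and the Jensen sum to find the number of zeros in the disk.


Jensen's formula: (1/2pi)*integral log|f(Re^it)|dt = log|f(0)| + sum_{|a_k|<R} log(R/|a_k|)
Step 1: f(0) = 2 * (-7) * 8 * 3 = -336
Step 2: log|f(0)| = log|-2| + log|7| + log|-8| + log|-3| = 5.8171
Step 3: Zeros inside |z| < 11: -2, 7, -8, -3
Step 4: Jensen sum = log(11/2) + log(11/7) + log(11/8) + log(11/3) = 3.7745
Step 5: n(R) = number of terms in the Jensen sum = count of zeros inside |z| < 11 = 4

4


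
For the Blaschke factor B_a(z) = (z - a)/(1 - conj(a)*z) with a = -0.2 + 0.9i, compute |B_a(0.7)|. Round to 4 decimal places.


Step 1: Numerator z0 - a = 0.7 - (-0.2 + 0.9i) = 0.9 - 0.9i
Step 2: Denominator 1 - conj(a)*z0 = 1 - (-0.2 - 0.9i)*0.7 = 1.14 + 0.63i
Step 3: |z0 - a|^2 = 0.9^2 + (-0.9)^2 = 1.62; |1 - conj(a)*z0|^2 = 1.14^2 + 0.63^2 = 1.6965
Step 4: |B_a(0.7)| = sqrt(1.62 / 1.6965) = sqrt(0.954907)
Step 5: = 0.9772

0.9772


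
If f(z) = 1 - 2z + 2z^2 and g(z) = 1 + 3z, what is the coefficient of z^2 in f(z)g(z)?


Step 1: z^2 term in f*g comes from: (1)*(0) + (-2z)*(3z) + (2z^2)*(1)
Step 2: = 0 - 6 + 2
Step 3: = -4

-4


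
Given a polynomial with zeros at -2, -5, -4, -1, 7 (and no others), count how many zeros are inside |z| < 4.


Step 1: Check each root:
  z = -2: |-2| = 2 < 4
  z = -5: |-5| = 5 >= 4
  z = -4: |-4| = 4 >= 4
  z = -1: |-1| = 1 < 4
  z = 7: |7| = 7 >= 4
Step 2: Count = 2

2


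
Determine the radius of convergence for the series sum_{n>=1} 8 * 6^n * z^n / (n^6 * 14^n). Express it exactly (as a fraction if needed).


Step 1: General term a_n = 8 * 6^n / (n^6 * 14^n)
Step 2: By the root test, |a_n|^(1/n) = 8^(1/n) * 6 / (n^(6/n) * 14) -> 6/14 as n -> infinity (since 8^(1/n) -> 1 and n^(6/n) -> 1)
Step 3: R = 1/lim|a_n|^(1/n) = 14/6 = 7/3

7/3


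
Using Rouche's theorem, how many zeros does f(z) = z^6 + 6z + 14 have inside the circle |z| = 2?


Step 1: On |z| = 2 the three terms have sizes |z^6| = 2^6 = 64, |6z| = 6*2 = 12, |14| = 14
Step 2: The dominant term is g(z) = z^6; let h(z) = 6z + 14 so f = g + h
Step 3: On |z| = 2: |g| = 64 and |h| <= 12 + 14 = 26
Step 4: Since 64 > 26, |h| < |g| on |z| = 2, so by Rouche f has the same number of zeros as g inside |z| < 2
Step 5: g(z) = z^6 has 6 zeros (all at the origin) inside |z| < 2. Answer = 6

6


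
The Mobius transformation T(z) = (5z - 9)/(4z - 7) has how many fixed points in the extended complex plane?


Step 1: Fixed points satisfy T(z) = z
Step 2: 4z^2 - 12z + 9 = 0
Step 3: Discriminant = (-12)^2 - 4*4*9 = 0
Step 4: Number of fixed points = 1

1


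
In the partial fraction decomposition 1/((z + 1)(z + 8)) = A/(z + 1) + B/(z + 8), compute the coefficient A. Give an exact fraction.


Step 1: Multiply both sides by (z + 1) and set z = -1
Step 2: A = 1 / (-1 + 8)
Step 3: A = 1 / 7
Step 4: A = 1/7

1/7


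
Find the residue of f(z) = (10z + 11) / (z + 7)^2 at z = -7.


Step 1: Pole of order 2 at z = -7
Step 2: Res = lim d/dz [(z + 7)^2 * f(z)] as z -> -7
Step 3: (z + 7)^2 * f(z) = 10z + 11
Step 4: d/dz[10z + 11] = 10

10


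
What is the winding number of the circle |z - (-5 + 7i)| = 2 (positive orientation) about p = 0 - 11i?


Step 1: Center c = (-5, 7), radius = 2
Step 2: |p - c|^2 = 5^2 + (-18)^2 = 349
Step 3: r^2 = 4
Step 4: |p-c| > r so winding number = 0

0


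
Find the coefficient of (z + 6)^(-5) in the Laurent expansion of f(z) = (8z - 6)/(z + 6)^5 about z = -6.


Step 1: Write the numerator in powers of (z + 6): 8z - 6 = 8(z + 6) + (8*(-6) - 6) = 8(z + 6) - 54
Step 2: Divide by (z + 6)^5: f(z) = -54(z + 6)^(-5) + 8(z + 6)^(-4)
Step 3: This finite sum is the Laurent series of f about z = -6.
Step 4: Coefficient of (z + 6)^(-5) = 8*(-6) - 6 = -54

-54


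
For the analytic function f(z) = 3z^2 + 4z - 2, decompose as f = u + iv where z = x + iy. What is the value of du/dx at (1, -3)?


Step 1: f(z) = 3(x+iy)^2 + 4(x+iy) - 2
Step 2: u = 3(x^2 - y^2) + 4x - 2
Step 3: u_x = 6x + 4
Step 4: At (1, -3): u_x = 6 + 4 = 10

10


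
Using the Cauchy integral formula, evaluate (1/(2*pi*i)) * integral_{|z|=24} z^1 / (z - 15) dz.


Step 1: f(z) = z^1, a = 15 is inside |z| = 24
Step 2: By Cauchy integral formula: (1/(2pi*i)) * integral = f(a)
Step 3: f(15) = 15^1 = 15

15


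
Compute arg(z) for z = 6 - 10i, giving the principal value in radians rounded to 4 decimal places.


Step 1: z = 6 - 10i
Step 2: arg(z) = atan2(-10, 6)
Step 3: arg(z) = -1.0304

-1.0304


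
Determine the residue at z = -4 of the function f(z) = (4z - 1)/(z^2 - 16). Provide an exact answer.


Step 1: Q(z) = z^2 - 16 = (z + 4)(z - 4)
Step 2: Q'(z) = 2z
Step 3: Q'(-4) = -8, P(-4) = -17
Step 4: Res = P(-4)/Q'(-4) = -17/(-8) = 17/8

17/8


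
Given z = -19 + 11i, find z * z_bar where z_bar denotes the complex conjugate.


Step 1: conj(z) = -19 - 11i
Step 2: z * conj(z) = (-19)^2 + 11^2
Step 3: = 361 + 121 = 482

482


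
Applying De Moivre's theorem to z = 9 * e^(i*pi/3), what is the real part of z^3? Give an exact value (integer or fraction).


Step 1: By De Moivre's theorem, z^3 = 9^3 * e^(i*3*pi/3) = 729 * (cos(pi) + i*sin(pi))
Step 2: |z|^3 = 9^3 = 729
Step 3: The angle pi already lies in [0, 2*pi)
Step 4: cos(pi) = -1
Step 5: Re(z^3) = 729 * (-1) = -729

-729


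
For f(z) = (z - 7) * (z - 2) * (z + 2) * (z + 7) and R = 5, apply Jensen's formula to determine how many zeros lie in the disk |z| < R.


Jensen's formula: (1/2pi)*integral log|f(Re^it)|dt = log|f(0)| + sum_{|a_k|<R} log(R/|a_k|)
Step 1: f(0) = (-7) * (-2) * 2 * 7 = 196
Step 2: log|f(0)| = log|7| + log|2| + log|-2| + log|-7| = 5.2781
Step 3: Zeros inside |z| < 5: 2, -2
Step 4: Jensen sum = log(5/2) + log(5/2) = 1.8326
Step 5: n(R) = number of terms in the Jensen sum = count of zeros inside |z| < 5 = 2

2


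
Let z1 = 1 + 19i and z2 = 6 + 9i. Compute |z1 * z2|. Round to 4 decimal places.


Step 1: |z1| = sqrt(1^2 + 19^2) = sqrt(362)
Step 2: |z2| = sqrt(6^2 + 9^2) = sqrt(117)
Step 3: |z1*z2| = |z1|*|z2| = sqrt(362) * sqrt(117) = sqrt(362 * 117) = sqrt(42354)
Step 4: = 205.8009

205.8009


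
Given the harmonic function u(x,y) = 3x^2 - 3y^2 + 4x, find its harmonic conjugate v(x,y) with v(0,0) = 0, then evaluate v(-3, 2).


Step 1: v_x = -u_y = 6y + 0
Step 2: v_y = u_x = 6x + 4
Step 3: v = 6xy + 4y + C
Step 4: v(0,0) = 0 => C = 0
Step 5: v(-3, 2) = -28

-28


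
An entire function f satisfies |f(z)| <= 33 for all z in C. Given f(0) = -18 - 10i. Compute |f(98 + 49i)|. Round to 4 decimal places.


Step 1: By Liouville's theorem, a bounded entire function is constant.
Step 2: f(z) = f(0) = -18 - 10i for all z.
Step 3: |f(w)| = |-18 - 10i| = sqrt(324 + 100)
Step 4: = 20.5913

20.5913


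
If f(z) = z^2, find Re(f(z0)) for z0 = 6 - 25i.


Step 1: z0 = 6 - 25i
Step 2: z0^2 = 6^2 - (-25)^2 - 300i
Step 3: real part = 36 - 625 = -589

-589


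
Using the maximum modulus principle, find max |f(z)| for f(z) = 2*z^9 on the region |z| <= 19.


Step 1: On |z| = 19, |f(z)| = 2 * |z|^9 = 2 * 19^9
Step 2: By maximum modulus principle, maximum is on boundary.
Step 3: Maximum = 2 * 322687697779 = 645375395558

645375395558


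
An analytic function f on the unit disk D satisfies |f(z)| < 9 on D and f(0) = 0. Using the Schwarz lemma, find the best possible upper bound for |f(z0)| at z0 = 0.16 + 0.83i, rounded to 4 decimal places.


Step 1: g = f/9 maps D -> D with g(0) = 0, so by the Schwarz lemma |g(z)| <= |z|, i.e. |f(z)| <= 9|z|; this is sharp (f(z) = 9z).
Step 2: |z0|^2 = 0.16^2 + 0.83^2 = 0.7145
Step 3: |z0| = sqrt(0.7145) = 0.845281
Step 4: Best bound = 9 * |z0| = 9 * 0.845281 = 7.6075

7.6075


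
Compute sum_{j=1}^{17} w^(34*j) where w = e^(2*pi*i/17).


Step 1: The sum sum_{j=1}^{n} w^(k*j) equals n if n | k, else 0.
Step 2: Here n = 17, k = 34
Step 3: Does n divide k? 17 | 34 -> True
Step 4: Sum = 17

17


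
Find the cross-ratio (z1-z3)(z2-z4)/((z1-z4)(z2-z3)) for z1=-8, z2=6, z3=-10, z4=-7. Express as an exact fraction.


Step 1: (z1-z3)(z2-z4) = 2 * 13 = 26
Step 2: (z1-z4)(z2-z3) = (-1) * 16 = -16
Step 3: Cross-ratio = -26/16 = -13/8

-13/8


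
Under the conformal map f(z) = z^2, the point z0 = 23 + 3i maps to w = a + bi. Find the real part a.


Step 1: z0 = 23 + 3i
Step 2: z0^2 = 23^2 - 3^2 + 138i
Step 3: real part = 529 - 9 = 520

520


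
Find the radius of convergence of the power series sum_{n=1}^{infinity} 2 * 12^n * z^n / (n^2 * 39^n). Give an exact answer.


Step 1: General term a_n = 2 * 12^n / (n^2 * 39^n)
Step 2: By the root test, |a_n|^(1/n) = 2^(1/n) * 12 / (n^(2/n) * 39) -> 12/39 as n -> infinity (since 2^(1/n) -> 1 and n^(2/n) -> 1)
Step 3: R = 1/lim|a_n|^(1/n) = 39/12 = 13/4

13/4


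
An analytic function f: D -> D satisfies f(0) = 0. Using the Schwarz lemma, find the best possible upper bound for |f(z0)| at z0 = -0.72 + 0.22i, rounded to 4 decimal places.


Step 1: Schwarz lemma: if f: D -> D is analytic with f(0) = 0, then |f(z)| <= |z| for all z in D, and this is sharp (f(z) = z).
Step 2: |z0|^2 = (-0.72)^2 + 0.22^2 = 0.5668
Step 3: |z0| = sqrt(0.5668) = 0.752861
Step 4: Best bound = |z0| = 0.7529

0.7529


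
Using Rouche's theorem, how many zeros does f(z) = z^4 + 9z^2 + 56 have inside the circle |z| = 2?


Step 1: On |z| = 2 the three terms have sizes |z^4| = 2^4 = 16, |9z^2| = 9*2^2 = 36, |56| = 56
Step 2: The dominant term is g(z) = 56; let h(z) = z^4 + 9z^2 so f = g + h
Step 3: On |z| = 2: |g| = 56 and |h| <= 16 + 36 = 52
Step 4: Since 56 > 52, |h| < |g| on |z| = 2, so by Rouche f has the same number of zeros as g inside |z| < 2
Step 5: g(z) = 56 is a nonzero constant with no zeros inside |z| < 2. Answer = 0

0


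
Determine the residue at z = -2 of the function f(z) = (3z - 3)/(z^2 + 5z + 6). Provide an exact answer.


Step 1: Q(z) = z^2 + 5z + 6 = (z + 2)(z + 3)
Step 2: Q'(z) = 2z + 5
Step 3: Q'(-2) = 1, P(-2) = -9
Step 4: Res = P(-2)/Q'(-2) = -9/1 = -9

-9


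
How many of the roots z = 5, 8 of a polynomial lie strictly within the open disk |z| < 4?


Step 1: Check each root:
  z = 5: |5| = 5 >= 4
  z = 8: |8| = 8 >= 4
Step 2: Count = 0

0


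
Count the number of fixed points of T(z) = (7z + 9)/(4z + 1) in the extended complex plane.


Step 1: Fixed points satisfy T(z) = z
Step 2: 4z^2 - 6z - 9 = 0
Step 3: Discriminant = (-6)^2 - 4*4*(-9) = 180
Step 4: Number of fixed points = 2

2


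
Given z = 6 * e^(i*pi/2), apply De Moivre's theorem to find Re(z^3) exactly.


Step 1: By De Moivre's theorem, z^3 = 6^3 * e^(i*3*pi/2) = 216 * (cos(3*pi/2) + i*sin(3*pi/2))
Step 2: |z|^3 = 6^3 = 216
Step 3: The angle 3*pi/2 already lies in [0, 2*pi)
Step 4: cos(3*pi/2) = 0
Step 5: Re(z^3) = 216 * 0 = 0

0


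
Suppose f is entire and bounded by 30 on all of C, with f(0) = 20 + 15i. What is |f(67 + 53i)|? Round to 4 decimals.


Step 1: By Liouville's theorem, a bounded entire function is constant.
Step 2: f(z) = f(0) = 20 + 15i for all z.
Step 3: |f(w)| = |20 + 15i| = sqrt(400 + 225)
Step 4: = 25.0

25.0


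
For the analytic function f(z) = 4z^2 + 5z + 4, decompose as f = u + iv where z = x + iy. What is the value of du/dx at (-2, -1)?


Step 1: f(z) = 4(x+iy)^2 + 5(x+iy) + 4
Step 2: u = 4(x^2 - y^2) + 5x + 4
Step 3: u_x = 8x + 5
Step 4: At (-2, -1): u_x = -16 + 5 = -11

-11


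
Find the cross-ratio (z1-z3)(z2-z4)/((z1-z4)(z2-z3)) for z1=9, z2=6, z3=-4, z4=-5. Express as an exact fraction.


Step 1: (z1-z3)(z2-z4) = 13 * 11 = 143
Step 2: (z1-z4)(z2-z3) = 14 * 10 = 140
Step 3: Cross-ratio = 143/140 = 143/140

143/140


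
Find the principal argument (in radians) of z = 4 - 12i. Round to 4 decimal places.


Step 1: z = 4 - 12i
Step 2: arg(z) = atan2(-12, 4)
Step 3: arg(z) = -1.249

-1.249


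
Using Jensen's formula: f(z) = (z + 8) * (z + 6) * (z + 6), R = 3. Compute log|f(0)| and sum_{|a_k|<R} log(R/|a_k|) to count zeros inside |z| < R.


Jensen's formula: (1/2pi)*integral log|f(Re^it)|dt = log|f(0)| + sum_{|a_k|<R} log(R/|a_k|)
Step 1: f(0) = 8 * 6 * 6 = 288
Step 2: log|f(0)| = log|-8| + log|-6| + log|-6| = 5.663
Step 3: Zeros inside |z| < 3: none
Step 4: Jensen sum = (empty sum) = 0
Step 5: n(R) = number of terms in the Jensen sum = count of zeros inside |z| < 3 = 0

0


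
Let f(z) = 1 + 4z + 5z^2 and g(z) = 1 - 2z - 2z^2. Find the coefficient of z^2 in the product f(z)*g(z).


Step 1: z^2 term in f*g comes from: (1)*(-2z^2) + (4z)*(-2z) + (5z^2)*(1)
Step 2: = -2 - 8 + 5
Step 3: = -5

-5


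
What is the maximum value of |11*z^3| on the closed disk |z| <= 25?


Step 1: On |z| = 25, |f(z)| = 11 * |z|^3 = 11 * 25^3
Step 2: By maximum modulus principle, maximum is on boundary.
Step 3: Maximum = 11 * 15625 = 171875

171875


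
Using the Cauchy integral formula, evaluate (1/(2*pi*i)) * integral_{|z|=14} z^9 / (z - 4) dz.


Step 1: f(z) = z^9, a = 4 is inside |z| = 14
Step 2: By Cauchy integral formula: (1/(2pi*i)) * integral = f(a)
Step 3: f(4) = 4^9 = 262144

262144


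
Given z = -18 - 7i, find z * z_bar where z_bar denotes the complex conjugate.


Step 1: conj(z) = -18 + 7i
Step 2: z * conj(z) = (-18)^2 + (-7)^2
Step 3: = 324 + 49 = 373

373


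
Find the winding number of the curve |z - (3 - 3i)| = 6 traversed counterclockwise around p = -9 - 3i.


Step 1: Center c = (3, -3), radius = 6
Step 2: |p - c|^2 = (-12)^2 + 0^2 = 144
Step 3: r^2 = 36
Step 4: |p-c| > r so winding number = 0

0


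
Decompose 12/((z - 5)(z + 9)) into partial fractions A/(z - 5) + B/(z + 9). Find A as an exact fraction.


Step 1: Multiply both sides by (z - 5) and set z = 5
Step 2: A = 12 / (5 + 9)
Step 3: A = 12 / 14
Step 4: A = 6/7

6/7


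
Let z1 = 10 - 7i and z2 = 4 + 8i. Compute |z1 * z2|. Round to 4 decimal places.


Step 1: |z1| = sqrt(10^2 + (-7)^2) = sqrt(149)
Step 2: |z2| = sqrt(4^2 + 8^2) = sqrt(80)
Step 3: |z1*z2| = |z1|*|z2| = sqrt(149) * sqrt(80) = sqrt(149 * 80) = sqrt(11920)
Step 4: = 109.1788

109.1788


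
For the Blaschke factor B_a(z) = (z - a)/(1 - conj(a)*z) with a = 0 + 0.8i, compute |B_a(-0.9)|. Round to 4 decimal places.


Step 1: Numerator z0 - a = -0.9 - (0 + 0.8i) = -0.9 - 0.8i
Step 2: Denominator 1 - conj(a)*z0 = 1 - (0 - 0.8i)*(-0.9) = 1 - 0.72i
Step 3: |z0 - a|^2 = (-0.9)^2 + (-0.8)^2 = 1.45; |1 - conj(a)*z0|^2 = 1^2 + (-0.72)^2 = 1.5184
Step 4: |B_a(-0.9)| = sqrt(1.45 / 1.5184) = sqrt(0.954953)
Step 5: = 0.9772

0.9772


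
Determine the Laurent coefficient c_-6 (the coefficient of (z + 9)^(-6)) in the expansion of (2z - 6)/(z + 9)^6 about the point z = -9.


Step 1: Write the numerator in powers of (z + 9): 2z - 6 = 2(z + 9) + (2*(-9) - 6) = 2(z + 9) - 24
Step 2: Divide by (z + 9)^6: f(z) = -24(z + 9)^(-6) + 2(z + 9)^(-5)
Step 3: This finite sum is the Laurent series of f about z = -9.
Step 4: Coefficient of (z + 9)^(-6) = 2*(-9) - 6 = -24

-24


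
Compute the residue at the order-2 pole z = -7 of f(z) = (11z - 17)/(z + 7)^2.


Step 1: Pole of order 2 at z = -7
Step 2: Res = lim d/dz [(z + 7)^2 * f(z)] as z -> -7
Step 3: (z + 7)^2 * f(z) = 11z - 17
Step 4: d/dz[11z - 17] = 11

11


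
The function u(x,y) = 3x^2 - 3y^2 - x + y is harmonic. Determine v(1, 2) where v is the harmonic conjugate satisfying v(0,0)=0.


Step 1: v_x = -u_y = 6y - 1
Step 2: v_y = u_x = 6x - 1
Step 3: v = 6xy - x - y + C
Step 4: v(0,0) = 0 => C = 0
Step 5: v(1, 2) = 9

9


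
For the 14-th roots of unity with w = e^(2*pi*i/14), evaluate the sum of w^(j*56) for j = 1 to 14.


Step 1: The sum sum_{j=1}^{n} w^(k*j) equals n if n | k, else 0.
Step 2: Here n = 14, k = 56
Step 3: Does n divide k? 14 | 56 -> True
Step 4: Sum = 14

14


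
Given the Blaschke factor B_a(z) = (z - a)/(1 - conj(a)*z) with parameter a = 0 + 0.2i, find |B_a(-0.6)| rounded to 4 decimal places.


Step 1: Numerator z0 - a = -0.6 - (0 + 0.2i) = -0.6 - 0.2i
Step 2: Denominator 1 - conj(a)*z0 = 1 - (0 - 0.2i)*(-0.6) = 1 - 0.12i
Step 3: |z0 - a|^2 = (-0.6)^2 + (-0.2)^2 = 0.4; |1 - conj(a)*z0|^2 = 1^2 + (-0.12)^2 = 1.0144
Step 4: |B_a(-0.6)| = sqrt(0.4 / 1.0144) = sqrt(0.394322)
Step 5: = 0.628

0.628


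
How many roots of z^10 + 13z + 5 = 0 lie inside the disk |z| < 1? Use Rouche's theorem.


Step 1: On |z| = 1 the three terms have sizes |z^10| = 1^10 = 1, |13z| = 13*1 = 13, |5| = 5
Step 2: The dominant term is g(z) = 13z; let h(z) = z^10 + 5 so f = g + h
Step 3: On |z| = 1: |g| = 13 and |h| <= 1 + 5 = 6
Step 4: Since 13 > 6, |h| < |g| on |z| = 1, so by Rouche f has the same number of zeros as g inside |z| < 1
Step 5: g(z) = 13z has 1 zero (at the origin, multiplicity 1) inside |z| < 1. Answer = 1

1
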